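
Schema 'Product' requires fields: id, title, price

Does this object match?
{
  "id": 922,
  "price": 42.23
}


Checking required fields...
Missing: title
Invalid - missing required field 'title'


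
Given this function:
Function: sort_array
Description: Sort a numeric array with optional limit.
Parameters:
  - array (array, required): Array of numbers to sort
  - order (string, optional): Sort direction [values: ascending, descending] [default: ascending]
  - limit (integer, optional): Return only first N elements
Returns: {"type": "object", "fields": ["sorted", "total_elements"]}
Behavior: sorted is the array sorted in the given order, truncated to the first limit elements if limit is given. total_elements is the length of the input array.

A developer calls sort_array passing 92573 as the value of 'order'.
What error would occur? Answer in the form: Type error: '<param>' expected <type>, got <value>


Spec: 'order' is declared as string; 92573 is an integer.
Type error: 'order' expected string, got 92573


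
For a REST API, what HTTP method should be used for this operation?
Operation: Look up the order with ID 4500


GET = read, POST = create, PUT = update/replace, DELETE = remove
This operation is a read.
GET


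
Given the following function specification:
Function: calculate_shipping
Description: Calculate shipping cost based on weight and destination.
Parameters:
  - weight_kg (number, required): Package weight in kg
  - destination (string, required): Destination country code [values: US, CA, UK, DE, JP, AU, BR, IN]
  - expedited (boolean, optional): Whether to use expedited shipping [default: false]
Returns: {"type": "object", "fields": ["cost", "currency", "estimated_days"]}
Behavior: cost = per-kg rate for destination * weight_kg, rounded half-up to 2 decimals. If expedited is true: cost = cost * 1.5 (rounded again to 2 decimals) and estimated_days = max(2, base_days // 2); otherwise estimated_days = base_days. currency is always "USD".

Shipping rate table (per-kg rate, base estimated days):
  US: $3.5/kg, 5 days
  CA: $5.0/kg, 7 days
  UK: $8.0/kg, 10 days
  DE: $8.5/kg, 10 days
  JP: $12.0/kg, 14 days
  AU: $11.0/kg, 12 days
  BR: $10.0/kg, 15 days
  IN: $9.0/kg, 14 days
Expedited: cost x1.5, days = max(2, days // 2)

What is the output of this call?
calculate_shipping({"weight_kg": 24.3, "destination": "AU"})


Defaults applied: expedited=false
Rate for AU: $11.0/kg, base 12 days
cost = 11.0 * 24.3 = 267.3 -> 267.30
expedited not set/false: estimated_days = 12
Output:
{"cost": 267.3, "currency": "USD", "estimated_days": 12}


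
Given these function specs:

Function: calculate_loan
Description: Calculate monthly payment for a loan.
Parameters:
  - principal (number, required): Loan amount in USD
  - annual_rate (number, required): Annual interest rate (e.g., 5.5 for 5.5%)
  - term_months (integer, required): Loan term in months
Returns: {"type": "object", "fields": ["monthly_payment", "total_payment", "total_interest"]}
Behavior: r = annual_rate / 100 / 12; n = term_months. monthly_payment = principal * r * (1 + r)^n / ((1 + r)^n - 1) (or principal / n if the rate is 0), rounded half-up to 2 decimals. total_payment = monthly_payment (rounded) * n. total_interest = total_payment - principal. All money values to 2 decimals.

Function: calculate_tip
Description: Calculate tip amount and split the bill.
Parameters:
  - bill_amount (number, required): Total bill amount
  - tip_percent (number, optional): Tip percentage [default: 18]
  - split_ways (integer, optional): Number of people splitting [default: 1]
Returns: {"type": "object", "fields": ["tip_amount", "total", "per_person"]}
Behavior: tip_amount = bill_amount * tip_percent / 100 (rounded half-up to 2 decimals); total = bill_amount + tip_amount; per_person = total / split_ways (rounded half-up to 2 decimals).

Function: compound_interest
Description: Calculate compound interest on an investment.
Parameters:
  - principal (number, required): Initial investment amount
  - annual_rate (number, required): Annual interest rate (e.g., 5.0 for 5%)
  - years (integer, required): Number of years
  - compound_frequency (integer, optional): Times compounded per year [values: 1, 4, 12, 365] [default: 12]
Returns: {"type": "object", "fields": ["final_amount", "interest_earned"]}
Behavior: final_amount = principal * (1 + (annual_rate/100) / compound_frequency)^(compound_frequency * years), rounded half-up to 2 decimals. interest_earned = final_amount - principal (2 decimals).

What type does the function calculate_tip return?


The calculate_tip spec declares Returns: {"type": "object", "fields": ["tip_amount", "total", "per_person"]}
Type:
object


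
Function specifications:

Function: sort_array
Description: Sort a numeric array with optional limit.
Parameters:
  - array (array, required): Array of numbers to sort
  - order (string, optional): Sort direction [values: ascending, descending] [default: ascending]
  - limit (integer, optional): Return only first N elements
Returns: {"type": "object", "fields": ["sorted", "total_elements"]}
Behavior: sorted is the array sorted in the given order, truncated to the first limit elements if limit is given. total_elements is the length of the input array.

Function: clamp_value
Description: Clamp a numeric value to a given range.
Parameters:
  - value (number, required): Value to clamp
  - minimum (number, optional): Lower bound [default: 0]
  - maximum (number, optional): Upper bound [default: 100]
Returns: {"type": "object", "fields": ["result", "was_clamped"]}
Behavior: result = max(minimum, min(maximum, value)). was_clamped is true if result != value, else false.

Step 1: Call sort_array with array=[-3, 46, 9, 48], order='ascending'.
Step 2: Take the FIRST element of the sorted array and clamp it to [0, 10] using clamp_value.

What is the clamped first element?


Step 1: sort_array(order=ascending)
  sorted: [-3, 9, 46, 48]
  -> first element = -3
Step 2: clamp_value(value=-3, minimum=0, maximum=10)
  result = max(0, min(10, -3)) = max(0, -3) = 0
  was_clamped = (0 != -3) = true
  -> result = 0
0


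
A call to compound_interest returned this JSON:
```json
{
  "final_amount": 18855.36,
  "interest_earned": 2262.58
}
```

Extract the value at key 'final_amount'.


18855.36


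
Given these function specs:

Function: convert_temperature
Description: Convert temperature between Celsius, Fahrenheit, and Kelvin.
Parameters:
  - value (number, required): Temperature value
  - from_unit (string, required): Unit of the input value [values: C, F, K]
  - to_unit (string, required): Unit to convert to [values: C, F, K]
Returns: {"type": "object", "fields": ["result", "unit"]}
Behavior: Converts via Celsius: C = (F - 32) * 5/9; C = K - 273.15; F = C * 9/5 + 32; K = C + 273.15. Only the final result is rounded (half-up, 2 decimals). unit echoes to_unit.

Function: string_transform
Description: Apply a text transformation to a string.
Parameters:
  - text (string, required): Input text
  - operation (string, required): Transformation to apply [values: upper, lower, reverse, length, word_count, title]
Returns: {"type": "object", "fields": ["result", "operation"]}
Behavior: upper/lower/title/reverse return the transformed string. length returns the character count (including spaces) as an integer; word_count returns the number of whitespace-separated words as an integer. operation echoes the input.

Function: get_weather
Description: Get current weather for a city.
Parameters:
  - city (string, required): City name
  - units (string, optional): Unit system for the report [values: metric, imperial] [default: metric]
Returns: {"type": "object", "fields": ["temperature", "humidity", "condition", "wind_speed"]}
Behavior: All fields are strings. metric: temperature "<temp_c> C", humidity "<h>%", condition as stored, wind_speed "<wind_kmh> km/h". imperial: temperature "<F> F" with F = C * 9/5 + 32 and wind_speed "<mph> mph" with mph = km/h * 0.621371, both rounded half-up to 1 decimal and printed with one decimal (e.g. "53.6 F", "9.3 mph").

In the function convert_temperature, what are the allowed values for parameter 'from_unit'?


The convert_temperature spec declares:
  - from_unit (string, required): Unit of the input value [values: C, F, K]
Allowed values:
C, F, K


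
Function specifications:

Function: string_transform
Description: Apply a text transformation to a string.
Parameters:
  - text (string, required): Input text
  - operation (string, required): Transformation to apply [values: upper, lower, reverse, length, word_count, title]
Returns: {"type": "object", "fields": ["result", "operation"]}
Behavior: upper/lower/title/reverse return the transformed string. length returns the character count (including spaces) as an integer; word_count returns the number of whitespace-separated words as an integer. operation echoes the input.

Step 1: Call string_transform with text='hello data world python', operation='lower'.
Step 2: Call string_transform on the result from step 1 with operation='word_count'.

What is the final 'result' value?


Step 1: string_transform(text='hello data world python', operation='lower')
  -> result = 'hello data world python'
Step 2: string_transform(text='hello data world python', operation='word_count')
  words: hello, data, world, python -> 4
  -> result = 4
4


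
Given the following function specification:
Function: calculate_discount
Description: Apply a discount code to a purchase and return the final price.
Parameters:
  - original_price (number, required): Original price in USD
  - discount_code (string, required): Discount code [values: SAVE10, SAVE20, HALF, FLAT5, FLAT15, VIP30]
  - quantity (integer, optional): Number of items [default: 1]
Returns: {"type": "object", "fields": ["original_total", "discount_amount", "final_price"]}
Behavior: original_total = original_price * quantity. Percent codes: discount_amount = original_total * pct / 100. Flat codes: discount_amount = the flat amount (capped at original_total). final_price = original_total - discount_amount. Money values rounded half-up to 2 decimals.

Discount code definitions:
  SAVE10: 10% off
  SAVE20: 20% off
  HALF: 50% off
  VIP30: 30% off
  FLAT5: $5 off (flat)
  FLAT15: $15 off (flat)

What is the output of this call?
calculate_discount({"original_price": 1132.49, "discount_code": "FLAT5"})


Defaults applied: quantity=1
original_total = 1132.49 * 1 = 1132.49
FLAT5 = $5 flat: discount_amount = min(5.00, 1132.49) = 5.00
final_price = 1132.49 - 5.00 = 1127.49
Output:
{"original_total": 1132.49, "discount_amount": 5.0, "final_price": 1127.49}


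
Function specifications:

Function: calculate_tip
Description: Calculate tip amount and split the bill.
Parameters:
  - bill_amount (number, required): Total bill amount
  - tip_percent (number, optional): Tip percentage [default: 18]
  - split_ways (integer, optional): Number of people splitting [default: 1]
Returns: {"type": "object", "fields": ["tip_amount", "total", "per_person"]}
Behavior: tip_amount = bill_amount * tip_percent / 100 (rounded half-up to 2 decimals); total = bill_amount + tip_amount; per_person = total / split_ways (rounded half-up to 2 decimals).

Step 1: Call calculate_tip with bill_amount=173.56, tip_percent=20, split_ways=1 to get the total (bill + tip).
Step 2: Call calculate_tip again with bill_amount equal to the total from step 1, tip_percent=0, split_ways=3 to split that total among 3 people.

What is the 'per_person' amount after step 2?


Step 1: calculate_tip(bill_amount=173.56, tip_percent=20, split_ways=1)
  tip_amount = 173.56 * 20/100 = 34.712 -> 34.71
  total = 173.56 + 34.71 = 208.27
  per_person = 208.27 / 1 = 208.27 -> 208.27
  -> total = 208.27
Step 2: calculate_tip(bill_amount=208.27, tip_percent=0, split_ways=3)
  tip_amount = 208.27 * 0/100 = 0 -> 0.00
  total = 208.27 + 0.00 = 208.27
  per_person = 208.27 / 3 = 69.423333 -> 69.42
  -> per_person = 69.42
$69.42


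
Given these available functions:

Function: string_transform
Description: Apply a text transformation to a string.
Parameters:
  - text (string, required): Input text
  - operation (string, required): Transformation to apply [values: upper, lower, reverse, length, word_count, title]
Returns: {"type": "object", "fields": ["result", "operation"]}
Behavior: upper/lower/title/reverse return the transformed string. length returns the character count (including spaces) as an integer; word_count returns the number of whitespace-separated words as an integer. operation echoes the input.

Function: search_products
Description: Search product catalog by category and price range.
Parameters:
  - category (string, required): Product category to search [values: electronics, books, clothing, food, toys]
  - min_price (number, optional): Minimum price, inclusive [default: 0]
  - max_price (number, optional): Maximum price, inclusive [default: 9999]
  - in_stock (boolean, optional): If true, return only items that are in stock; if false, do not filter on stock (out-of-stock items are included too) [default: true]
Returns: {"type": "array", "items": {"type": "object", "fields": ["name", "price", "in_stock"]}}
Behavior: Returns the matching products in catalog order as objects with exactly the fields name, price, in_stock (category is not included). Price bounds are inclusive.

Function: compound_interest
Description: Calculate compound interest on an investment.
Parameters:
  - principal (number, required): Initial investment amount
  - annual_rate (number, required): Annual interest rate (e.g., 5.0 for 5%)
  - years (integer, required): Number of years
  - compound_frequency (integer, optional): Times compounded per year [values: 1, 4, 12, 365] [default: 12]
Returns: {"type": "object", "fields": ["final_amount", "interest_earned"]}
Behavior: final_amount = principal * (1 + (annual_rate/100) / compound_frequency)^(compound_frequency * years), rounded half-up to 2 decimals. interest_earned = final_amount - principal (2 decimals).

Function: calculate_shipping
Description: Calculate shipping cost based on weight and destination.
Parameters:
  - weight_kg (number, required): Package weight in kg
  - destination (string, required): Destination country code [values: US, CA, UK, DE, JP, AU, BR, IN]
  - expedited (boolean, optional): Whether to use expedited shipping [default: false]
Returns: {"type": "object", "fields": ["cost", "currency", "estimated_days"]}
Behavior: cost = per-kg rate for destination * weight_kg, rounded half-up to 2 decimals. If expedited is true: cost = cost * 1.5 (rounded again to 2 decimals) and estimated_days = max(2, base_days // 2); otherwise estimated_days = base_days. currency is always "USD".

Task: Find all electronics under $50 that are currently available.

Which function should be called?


The task needs a function whose description is: Search product catalog by category and price range.
search_products


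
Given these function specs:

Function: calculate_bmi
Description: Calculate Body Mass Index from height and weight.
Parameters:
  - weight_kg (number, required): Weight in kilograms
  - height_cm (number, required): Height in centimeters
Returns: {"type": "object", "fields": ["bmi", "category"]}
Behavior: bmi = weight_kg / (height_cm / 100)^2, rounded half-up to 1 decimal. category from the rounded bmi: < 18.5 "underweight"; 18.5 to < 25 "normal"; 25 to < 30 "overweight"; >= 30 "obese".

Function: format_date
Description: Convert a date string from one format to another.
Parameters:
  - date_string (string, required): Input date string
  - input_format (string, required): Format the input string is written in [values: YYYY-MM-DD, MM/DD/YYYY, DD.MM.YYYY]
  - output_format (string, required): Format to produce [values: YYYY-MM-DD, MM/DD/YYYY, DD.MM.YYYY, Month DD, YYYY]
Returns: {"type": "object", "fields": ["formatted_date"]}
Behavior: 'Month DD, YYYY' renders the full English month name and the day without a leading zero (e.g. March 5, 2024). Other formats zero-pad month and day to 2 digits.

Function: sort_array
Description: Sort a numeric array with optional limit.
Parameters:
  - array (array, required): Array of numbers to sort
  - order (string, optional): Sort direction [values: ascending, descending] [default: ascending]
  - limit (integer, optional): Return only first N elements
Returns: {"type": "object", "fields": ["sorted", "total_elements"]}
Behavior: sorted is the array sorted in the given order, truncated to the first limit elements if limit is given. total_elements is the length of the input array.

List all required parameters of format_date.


Parameters of format_date and their required/optional flag:
  date_string: required
  input_format: required
  output_format: required
date_string, input_format, output_format


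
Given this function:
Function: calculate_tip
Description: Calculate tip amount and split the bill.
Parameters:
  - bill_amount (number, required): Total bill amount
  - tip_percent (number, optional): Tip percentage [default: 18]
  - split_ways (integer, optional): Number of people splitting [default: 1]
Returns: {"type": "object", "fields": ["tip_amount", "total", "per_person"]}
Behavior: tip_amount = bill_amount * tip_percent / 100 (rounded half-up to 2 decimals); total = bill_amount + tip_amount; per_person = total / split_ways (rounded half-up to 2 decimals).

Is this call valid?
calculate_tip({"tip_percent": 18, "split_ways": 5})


Checking required parameters...
Missing required parameter: bill_amount
Invalid - missing required parameter 'bill_amount'


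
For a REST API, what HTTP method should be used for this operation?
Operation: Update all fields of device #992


GET = read, POST = create, PUT = update/replace, DELETE = remove
This operation is an update/replace.
PUT


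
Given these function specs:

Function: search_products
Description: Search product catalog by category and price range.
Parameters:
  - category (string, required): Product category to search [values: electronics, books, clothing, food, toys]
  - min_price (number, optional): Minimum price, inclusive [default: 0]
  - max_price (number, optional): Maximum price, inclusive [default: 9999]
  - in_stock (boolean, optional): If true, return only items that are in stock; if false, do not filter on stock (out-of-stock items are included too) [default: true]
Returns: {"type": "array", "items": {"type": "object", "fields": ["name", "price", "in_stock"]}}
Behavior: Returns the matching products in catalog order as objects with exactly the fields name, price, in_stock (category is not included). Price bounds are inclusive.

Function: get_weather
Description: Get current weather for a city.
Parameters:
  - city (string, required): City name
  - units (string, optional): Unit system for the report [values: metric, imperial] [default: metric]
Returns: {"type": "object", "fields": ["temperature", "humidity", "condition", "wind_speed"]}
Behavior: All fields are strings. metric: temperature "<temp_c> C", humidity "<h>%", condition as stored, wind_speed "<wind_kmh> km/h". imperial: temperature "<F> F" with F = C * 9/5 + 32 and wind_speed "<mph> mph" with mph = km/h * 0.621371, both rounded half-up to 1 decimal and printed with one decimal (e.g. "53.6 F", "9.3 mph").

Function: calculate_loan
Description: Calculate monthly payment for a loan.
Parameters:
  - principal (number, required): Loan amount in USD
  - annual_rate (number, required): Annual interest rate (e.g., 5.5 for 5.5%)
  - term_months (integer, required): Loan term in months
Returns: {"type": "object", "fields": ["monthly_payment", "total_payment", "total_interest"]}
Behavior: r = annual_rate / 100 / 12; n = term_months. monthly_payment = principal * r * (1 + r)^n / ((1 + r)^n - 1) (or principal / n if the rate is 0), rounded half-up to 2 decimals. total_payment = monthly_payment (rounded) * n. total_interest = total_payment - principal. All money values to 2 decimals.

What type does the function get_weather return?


The get_weather spec declares Returns: {"type": "object", "fields": ["temperature", "humidity", "condition", "wind_speed"]}
Type:
object


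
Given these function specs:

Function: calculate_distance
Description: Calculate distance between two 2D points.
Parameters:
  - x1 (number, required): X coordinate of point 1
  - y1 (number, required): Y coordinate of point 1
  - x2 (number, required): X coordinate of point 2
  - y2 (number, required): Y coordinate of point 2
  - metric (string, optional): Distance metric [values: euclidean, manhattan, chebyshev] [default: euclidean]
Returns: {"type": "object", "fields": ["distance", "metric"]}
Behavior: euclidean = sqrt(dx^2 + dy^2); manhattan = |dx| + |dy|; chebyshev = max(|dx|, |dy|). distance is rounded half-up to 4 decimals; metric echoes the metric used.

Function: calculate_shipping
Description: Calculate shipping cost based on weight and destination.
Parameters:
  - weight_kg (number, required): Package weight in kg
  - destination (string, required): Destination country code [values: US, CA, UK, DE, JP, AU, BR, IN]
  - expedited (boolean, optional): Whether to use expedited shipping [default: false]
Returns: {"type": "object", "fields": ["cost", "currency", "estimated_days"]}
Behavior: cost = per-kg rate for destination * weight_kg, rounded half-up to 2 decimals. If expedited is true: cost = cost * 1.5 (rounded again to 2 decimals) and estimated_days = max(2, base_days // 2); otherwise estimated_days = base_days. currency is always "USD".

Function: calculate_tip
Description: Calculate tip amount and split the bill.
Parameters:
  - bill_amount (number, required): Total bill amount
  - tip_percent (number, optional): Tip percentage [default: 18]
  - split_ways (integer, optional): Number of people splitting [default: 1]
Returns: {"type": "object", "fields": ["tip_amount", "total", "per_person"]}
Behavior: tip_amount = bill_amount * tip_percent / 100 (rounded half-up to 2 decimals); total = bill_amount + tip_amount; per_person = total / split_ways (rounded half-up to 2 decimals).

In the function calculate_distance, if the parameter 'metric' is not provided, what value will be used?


The calculate_distance spec declares:
  - metric (string, optional): Distance metric [values: euclidean, manhattan, chebyshev] [default: euclidean]
Default:
euclidean


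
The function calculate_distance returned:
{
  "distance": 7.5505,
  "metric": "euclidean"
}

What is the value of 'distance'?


7.5505


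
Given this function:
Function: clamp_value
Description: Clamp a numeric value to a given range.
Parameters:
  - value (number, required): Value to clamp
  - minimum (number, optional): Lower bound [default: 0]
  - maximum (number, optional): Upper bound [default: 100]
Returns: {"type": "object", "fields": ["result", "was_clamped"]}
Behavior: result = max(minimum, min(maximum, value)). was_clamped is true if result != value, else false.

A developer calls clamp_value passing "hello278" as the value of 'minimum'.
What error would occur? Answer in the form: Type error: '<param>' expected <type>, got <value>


Spec: 'minimum' is declared as number; "hello278" is a string.
Type error: 'minimum' expected number, got "hello278"


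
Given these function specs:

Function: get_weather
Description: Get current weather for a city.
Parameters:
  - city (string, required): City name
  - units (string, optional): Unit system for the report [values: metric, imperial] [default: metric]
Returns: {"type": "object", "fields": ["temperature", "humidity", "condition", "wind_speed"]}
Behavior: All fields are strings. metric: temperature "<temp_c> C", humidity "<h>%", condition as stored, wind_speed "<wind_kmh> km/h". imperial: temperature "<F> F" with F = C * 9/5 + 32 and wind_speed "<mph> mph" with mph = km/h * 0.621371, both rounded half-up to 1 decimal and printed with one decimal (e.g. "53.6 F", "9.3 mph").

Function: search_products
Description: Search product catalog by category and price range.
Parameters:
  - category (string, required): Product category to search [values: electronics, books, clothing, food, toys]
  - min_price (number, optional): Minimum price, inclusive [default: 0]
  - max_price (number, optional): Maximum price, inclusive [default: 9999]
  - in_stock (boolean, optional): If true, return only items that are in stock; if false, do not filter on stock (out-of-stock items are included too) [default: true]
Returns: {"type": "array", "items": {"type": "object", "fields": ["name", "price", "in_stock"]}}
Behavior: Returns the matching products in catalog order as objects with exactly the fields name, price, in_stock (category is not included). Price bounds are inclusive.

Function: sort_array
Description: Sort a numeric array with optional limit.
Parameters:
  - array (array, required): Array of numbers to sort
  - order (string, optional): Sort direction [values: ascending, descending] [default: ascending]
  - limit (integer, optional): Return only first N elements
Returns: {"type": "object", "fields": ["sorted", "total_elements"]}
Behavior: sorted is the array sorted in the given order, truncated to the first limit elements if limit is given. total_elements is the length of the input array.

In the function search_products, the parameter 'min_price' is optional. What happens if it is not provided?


The search_products spec declares:
  - min_price (number, optional): Minimum price, inclusive [default: 0]
It defaults to 0


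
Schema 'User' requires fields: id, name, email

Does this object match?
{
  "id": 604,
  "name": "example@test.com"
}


Checking required fields...
Missing: email
Invalid - missing required field 'email'


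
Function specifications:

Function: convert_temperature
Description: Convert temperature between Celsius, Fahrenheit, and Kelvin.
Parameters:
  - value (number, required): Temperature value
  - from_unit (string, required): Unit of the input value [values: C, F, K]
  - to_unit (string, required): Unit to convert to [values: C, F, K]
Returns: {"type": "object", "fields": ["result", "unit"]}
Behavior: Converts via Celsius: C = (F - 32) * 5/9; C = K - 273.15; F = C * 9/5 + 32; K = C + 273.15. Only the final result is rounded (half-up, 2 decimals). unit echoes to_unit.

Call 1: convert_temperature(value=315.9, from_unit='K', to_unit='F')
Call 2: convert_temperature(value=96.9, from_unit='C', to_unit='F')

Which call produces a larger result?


Call 1:
  To C: 315.9 - 273.15 = 42.75
  To F: 42.75 * 9/5 + 32 = 108.95
  Round to 2 decimals: 108.95
  -> 108.95 F
Call 2:
  Input already in C: 96.9
  To F: 96.9 * 9/5 + 32 = 206.42
  Round to 2 decimals: 206.42
  -> 206.42 F
Call 2 (206.42 F)


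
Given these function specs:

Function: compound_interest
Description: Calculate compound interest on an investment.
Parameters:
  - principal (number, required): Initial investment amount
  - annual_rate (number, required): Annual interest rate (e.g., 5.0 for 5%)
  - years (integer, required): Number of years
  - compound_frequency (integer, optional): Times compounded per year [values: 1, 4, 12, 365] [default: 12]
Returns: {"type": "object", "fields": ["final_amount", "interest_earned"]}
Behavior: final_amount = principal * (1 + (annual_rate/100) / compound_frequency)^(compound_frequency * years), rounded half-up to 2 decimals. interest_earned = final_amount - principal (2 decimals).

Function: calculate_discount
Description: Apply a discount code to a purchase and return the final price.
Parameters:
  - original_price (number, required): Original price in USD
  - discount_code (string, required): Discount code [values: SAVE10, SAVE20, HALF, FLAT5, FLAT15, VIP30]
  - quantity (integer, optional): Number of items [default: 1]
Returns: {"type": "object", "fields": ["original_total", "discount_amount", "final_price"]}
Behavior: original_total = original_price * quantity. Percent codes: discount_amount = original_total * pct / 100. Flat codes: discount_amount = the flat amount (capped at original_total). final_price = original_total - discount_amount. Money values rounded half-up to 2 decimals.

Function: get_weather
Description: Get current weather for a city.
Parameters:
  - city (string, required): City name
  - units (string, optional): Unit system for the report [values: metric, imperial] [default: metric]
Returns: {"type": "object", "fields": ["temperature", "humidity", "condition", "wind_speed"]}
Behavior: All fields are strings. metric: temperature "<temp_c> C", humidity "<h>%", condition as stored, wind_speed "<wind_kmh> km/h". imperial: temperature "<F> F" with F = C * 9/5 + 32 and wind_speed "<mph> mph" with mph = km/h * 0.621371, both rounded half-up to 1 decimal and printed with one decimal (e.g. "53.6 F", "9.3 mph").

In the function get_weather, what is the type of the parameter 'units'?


The get_weather spec declares:
  - units (string, optional): Unit system for the report [values: metric, imperial] [default: metric]
Type:
string


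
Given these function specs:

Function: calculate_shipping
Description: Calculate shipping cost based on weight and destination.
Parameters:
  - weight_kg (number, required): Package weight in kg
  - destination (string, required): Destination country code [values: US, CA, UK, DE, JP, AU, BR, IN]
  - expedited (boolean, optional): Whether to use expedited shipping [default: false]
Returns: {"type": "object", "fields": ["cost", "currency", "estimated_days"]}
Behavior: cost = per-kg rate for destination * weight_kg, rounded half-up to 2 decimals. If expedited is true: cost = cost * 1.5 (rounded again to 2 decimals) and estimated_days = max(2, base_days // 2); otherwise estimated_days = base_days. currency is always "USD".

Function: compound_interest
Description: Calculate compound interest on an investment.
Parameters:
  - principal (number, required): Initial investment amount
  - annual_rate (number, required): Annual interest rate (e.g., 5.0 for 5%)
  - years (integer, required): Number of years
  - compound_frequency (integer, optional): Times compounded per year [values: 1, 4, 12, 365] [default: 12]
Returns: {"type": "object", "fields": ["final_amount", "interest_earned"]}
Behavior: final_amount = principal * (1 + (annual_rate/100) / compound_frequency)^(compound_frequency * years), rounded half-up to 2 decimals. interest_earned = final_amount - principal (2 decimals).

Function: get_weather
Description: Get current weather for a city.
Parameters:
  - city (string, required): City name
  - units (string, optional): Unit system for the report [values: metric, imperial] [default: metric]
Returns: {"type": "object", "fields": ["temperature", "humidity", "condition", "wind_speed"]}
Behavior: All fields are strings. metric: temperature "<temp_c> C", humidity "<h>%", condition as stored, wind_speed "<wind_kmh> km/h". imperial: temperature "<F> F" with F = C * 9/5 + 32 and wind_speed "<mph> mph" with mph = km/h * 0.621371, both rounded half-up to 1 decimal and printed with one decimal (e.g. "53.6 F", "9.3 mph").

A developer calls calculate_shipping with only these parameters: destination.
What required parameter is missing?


Required parameters: weight_kg, destination
Provided: destination
Missing: weight_kg
weight_kg


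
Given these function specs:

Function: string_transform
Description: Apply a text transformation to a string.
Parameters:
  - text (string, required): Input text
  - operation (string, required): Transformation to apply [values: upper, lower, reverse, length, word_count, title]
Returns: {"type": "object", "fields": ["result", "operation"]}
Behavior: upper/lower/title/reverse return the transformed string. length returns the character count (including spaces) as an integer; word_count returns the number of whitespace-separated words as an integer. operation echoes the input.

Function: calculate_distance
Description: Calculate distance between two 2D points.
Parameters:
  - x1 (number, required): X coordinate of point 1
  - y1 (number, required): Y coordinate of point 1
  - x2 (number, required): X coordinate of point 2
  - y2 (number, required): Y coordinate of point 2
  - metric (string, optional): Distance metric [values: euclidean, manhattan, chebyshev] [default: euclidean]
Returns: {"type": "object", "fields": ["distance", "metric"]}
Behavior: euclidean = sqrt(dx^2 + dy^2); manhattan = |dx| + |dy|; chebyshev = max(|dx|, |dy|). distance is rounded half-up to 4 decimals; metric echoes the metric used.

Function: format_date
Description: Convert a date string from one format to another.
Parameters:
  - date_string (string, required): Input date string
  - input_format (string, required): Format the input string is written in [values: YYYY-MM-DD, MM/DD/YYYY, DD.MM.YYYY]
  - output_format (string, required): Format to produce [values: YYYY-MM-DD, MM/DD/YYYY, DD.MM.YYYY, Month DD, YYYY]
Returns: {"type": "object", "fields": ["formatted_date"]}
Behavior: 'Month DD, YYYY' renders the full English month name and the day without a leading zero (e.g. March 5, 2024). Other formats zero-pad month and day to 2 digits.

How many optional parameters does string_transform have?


Parameters of string_transform: text (required), operation (required)
Optional count:
0


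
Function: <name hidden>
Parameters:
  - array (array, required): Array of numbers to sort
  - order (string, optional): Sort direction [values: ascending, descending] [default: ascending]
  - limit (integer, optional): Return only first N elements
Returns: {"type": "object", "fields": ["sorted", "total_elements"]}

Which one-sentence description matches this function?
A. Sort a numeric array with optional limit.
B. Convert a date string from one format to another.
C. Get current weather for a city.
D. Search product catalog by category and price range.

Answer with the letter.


Parameters array, order, limit and return ["sorted", "total_elements"] fit: Sort a numeric array with optional limit.
A


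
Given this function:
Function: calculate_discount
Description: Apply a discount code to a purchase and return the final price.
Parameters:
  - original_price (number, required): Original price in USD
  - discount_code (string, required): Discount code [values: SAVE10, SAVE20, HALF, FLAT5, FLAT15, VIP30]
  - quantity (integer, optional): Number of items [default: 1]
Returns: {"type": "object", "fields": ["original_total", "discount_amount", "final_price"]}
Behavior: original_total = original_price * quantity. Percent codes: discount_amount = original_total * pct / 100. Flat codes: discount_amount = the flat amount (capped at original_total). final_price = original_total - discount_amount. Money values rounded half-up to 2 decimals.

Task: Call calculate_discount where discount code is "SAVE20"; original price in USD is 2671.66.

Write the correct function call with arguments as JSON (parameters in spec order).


Mapping each described value to its parameter name:
  'Discount code' -> discount_code = "SAVE20"
  'Original price in USD' -> original_price = 2671.66
calculate_discount({"original_price": 2671.66, "discount_code": "SAVE20"})


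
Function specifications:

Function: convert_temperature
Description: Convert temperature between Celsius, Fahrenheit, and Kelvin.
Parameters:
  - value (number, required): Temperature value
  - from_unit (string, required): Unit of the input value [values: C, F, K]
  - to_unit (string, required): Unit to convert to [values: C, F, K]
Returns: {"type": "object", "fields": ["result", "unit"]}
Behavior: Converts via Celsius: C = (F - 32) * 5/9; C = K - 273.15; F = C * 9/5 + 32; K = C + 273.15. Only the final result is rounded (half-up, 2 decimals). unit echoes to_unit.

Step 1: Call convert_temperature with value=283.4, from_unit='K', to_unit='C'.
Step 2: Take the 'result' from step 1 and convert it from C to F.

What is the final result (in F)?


Step 1: convert_temperature(value=283.4, from_unit=K, to_unit=C)
  To C: 283.4 - 273.15 = 10.25
  Target is C: 10.25
  Round to 2 decimals: 10.25
  -> result = 10.25 C
Step 2: convert_temperature(value=10.25, from_unit=C, to_unit=F)
  Input already in C: 10.25
  To F: 10.25 * 9/5 + 32 = 50.45
  Round to 2 decimals: 50.45
  -> result = 50.45 F
50.45 F


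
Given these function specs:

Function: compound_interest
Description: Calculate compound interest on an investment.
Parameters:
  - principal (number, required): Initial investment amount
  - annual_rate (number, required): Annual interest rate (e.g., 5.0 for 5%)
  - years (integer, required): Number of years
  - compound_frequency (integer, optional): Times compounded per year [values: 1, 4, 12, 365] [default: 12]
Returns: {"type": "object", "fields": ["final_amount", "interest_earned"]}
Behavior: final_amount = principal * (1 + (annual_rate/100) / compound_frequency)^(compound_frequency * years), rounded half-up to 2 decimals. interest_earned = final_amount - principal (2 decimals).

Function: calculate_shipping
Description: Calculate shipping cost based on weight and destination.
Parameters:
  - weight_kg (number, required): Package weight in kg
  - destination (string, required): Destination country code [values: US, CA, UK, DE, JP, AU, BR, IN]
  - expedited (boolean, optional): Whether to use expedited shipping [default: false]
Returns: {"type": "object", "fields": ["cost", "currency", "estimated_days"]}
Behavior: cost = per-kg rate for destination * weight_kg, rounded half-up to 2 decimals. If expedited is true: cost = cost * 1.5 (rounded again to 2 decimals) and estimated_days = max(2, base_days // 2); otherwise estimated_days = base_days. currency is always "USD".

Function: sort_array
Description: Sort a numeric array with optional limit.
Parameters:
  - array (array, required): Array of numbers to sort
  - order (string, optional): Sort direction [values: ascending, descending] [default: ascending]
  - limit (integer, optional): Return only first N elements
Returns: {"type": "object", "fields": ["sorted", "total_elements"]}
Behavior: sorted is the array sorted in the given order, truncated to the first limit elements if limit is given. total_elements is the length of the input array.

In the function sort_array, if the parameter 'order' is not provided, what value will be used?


The sort_array spec declares:
  - order (string, optional): Sort direction [values: ascending, descending] [default: ascending]
Default:
ascending


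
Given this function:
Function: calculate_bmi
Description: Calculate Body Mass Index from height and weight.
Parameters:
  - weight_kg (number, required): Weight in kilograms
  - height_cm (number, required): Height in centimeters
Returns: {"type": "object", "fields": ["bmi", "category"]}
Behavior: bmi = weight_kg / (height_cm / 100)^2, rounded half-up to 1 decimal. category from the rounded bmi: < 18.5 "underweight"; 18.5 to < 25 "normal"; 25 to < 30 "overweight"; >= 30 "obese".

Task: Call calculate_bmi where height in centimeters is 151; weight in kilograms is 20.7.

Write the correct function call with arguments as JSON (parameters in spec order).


Mapping each described value to its parameter name:
  'Height in centimeters' -> height_cm = 151
  'Weight in kilograms' -> weight_kg = 20.7
calculate_bmi({"weight_kg": 20.7, "height_cm": 151})


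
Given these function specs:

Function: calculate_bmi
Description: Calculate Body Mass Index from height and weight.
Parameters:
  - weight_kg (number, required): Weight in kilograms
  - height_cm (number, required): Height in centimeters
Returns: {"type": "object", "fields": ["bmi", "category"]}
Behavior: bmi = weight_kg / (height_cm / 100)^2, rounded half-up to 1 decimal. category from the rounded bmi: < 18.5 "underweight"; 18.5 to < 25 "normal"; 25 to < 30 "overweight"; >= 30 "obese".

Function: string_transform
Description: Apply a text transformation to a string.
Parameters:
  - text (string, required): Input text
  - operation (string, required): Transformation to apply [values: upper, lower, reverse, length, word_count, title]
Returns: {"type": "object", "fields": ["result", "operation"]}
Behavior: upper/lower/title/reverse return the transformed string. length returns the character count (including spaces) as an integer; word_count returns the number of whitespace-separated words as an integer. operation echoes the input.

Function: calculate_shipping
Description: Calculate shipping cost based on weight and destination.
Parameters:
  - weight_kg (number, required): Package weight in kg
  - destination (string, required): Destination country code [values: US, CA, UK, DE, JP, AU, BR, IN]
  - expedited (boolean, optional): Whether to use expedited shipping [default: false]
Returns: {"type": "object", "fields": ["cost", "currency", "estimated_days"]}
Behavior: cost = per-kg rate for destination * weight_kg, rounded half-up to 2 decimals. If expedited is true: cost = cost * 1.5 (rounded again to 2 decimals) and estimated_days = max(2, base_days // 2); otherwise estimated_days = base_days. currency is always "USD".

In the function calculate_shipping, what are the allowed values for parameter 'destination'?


The calculate_shipping spec declares:
  - destination (string, required): Destination country code [values: US, CA, UK, DE, JP, AU, BR, IN]
Allowed values:
US, CA, UK, DE, JP, AU, BR, IN
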